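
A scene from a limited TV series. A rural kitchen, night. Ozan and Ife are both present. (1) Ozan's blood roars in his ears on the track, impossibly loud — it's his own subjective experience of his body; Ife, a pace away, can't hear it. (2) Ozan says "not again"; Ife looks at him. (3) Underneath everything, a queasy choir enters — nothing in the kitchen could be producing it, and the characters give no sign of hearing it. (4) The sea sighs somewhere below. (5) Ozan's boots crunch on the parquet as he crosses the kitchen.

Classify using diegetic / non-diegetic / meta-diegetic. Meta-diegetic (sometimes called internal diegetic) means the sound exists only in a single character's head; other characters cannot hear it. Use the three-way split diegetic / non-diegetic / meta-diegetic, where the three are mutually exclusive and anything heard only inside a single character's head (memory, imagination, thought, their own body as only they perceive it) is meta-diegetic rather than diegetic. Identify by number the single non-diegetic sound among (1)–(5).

Sound (1): point-of-audition from inside Ozan's body; not a sound in the room, so meta-diegetic.
Sound (2): spoken by a character present in the story world, so diegetic.
(3) it has no source in the story world and no character can hear it — it's underscore → non-diegetic.
(4) it's the actual ambient sound of the location → diegetic.
Sound (5): it's the physical sound of Ozan moving in the space, so diegetic.
Only (3) is non-diegetic.

3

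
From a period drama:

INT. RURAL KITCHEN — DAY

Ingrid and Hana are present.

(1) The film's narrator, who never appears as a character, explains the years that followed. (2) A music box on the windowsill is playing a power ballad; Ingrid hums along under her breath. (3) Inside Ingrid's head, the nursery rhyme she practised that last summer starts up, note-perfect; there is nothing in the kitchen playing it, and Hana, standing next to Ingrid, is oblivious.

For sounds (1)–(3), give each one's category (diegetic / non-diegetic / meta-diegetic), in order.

non-diegetic, diegetic, meta-diegetic

(1) is non-diegetic: external voice-over — not a character, not heard by anyone in the scene.
(2) is diegetic: the music comes from an on-screen device that Ingrid responds to.
(3) it lives in Ingrid's subjectivity, not in the kitchen → meta-diegetic.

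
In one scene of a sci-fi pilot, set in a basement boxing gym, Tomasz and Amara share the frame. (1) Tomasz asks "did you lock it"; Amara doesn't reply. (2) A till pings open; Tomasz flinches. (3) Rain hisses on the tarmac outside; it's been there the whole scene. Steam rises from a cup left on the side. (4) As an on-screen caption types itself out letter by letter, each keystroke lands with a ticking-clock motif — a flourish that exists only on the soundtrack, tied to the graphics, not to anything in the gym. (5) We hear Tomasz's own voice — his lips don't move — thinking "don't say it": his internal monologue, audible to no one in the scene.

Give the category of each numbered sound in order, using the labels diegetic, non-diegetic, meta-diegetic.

(1) Tomasz is a character speaking aloud in the scene → diegetic.
(2) is diegetic: a till is a real object/event in the scene's world.
Sound (3): ambient/room sound belonging to the story's physical space, so diegetic.
(4) it accompanies on-screen graphics, not anything inside the story world → non-diegetic.
(5) is meta-diegetic: it's Tomasz's unspoken thought, heard only by the audience via his subjectivity.

diegetic, diegetic, diegetic, non-diegetic, meta-diegetic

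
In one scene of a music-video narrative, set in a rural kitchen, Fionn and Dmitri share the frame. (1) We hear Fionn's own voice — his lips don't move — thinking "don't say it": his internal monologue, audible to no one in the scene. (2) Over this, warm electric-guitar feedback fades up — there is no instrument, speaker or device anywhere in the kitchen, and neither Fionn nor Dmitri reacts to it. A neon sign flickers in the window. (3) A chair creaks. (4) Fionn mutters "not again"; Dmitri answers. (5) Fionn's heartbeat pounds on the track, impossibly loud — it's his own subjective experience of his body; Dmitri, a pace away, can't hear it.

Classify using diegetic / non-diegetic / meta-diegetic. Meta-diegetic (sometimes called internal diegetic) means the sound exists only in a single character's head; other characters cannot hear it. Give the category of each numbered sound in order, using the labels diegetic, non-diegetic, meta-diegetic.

(1) is meta-diegetic: it's Fionn's unspoken thought, heard only by the audience via his subjectivity.
(2) nothing in the kitchen produces it and the characters don't hear it — pure soundtrack → non-diegetic.
(3) is diegetic: the sound comes from a chair physically present in the location.
(4) spoken by a character present in the story world → diegetic.
Sound (5): point-of-audition from inside Fionn's body; not a sound in the room, so meta-diegetic.

meta-diegetic, non-diegetic, diegetic, diegetic, meta-diegetic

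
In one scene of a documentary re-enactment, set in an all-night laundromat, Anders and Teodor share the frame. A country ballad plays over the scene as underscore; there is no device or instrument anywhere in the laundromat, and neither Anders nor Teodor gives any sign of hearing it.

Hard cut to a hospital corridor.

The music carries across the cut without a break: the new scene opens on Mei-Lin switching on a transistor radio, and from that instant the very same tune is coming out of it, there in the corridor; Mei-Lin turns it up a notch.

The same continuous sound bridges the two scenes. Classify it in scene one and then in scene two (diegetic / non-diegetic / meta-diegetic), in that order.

non-diegetic, diegetic

Scene one: there's no in-world source anywhere and no character hears it — underscore for the audience only → non-diegetic.
Scene two: once Mei-Lin turns on a transistor radio, the music has a real source in the story world and Mei-Lin reacts to it → diegetic.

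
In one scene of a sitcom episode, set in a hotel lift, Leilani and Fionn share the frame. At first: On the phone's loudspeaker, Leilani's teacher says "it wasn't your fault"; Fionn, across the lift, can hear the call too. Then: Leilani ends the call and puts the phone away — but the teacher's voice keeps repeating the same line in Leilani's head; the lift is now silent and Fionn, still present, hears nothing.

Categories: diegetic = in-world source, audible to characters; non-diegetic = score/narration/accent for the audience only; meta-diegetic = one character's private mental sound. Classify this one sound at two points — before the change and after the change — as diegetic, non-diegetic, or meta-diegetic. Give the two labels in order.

diegetic, meta-diegetic

Before the change: the loudspeaker is an in-world source; both Leilani and Fionn hear the call → diegetic.
After the change: with the phone off, the voice continues only as Leilani's private mental replay — Fionn can't hear it → meta-diegetic.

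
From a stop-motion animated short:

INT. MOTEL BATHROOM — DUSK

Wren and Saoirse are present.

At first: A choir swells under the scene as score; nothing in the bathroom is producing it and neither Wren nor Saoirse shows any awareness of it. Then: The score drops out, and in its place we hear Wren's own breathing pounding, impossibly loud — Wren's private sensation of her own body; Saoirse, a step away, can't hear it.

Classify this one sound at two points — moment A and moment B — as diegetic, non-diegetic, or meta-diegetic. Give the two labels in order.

non-diegetic, meta-diegetic

Moment A: underscore with no in-world source, inaudible to the characters → non-diegetic.
Moment B: the body sound is Wren's subjective perception alone — Saoirse can't hear it → meta-diegetic.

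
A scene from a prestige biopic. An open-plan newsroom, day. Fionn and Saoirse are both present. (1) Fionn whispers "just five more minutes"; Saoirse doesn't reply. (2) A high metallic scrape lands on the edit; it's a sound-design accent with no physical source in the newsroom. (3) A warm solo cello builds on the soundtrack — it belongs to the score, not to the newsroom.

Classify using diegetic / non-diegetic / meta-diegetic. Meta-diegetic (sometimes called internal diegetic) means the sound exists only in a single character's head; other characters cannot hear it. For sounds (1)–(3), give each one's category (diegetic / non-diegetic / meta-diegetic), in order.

diegetic, non-diegetic, non-diegetic

(1) is diegetic: spoken by a character present in the story world.
(2) an editorial stinger — it belongs to the cut, not the story world → non-diegetic.
(3) score with no on-screen or off-screen source; it exists for the audience alone → non-diegetic.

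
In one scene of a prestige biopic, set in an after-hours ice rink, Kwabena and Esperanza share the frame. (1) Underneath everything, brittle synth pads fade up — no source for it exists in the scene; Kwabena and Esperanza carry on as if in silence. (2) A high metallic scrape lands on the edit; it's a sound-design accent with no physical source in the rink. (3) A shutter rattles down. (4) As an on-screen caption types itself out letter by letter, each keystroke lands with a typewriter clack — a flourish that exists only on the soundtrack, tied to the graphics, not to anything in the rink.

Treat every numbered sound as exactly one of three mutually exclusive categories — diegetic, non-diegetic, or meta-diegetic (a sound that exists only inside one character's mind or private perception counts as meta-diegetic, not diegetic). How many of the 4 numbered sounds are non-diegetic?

(1) is non-diegetic: nothing in the rink produces it and the characters don't hear it — pure soundtrack.
Sound (2): nothing in the scene produces it; it's an accent added for the audience, so non-diegetic.
Sound (3): an in-world source (a shutter); characters could hear it, so diegetic.
Sound (4): sound married to a title/caption — outside the diegesis by definition, so non-diegetic.
Non-diegetic: (1), (2), (4) — that's 3.

3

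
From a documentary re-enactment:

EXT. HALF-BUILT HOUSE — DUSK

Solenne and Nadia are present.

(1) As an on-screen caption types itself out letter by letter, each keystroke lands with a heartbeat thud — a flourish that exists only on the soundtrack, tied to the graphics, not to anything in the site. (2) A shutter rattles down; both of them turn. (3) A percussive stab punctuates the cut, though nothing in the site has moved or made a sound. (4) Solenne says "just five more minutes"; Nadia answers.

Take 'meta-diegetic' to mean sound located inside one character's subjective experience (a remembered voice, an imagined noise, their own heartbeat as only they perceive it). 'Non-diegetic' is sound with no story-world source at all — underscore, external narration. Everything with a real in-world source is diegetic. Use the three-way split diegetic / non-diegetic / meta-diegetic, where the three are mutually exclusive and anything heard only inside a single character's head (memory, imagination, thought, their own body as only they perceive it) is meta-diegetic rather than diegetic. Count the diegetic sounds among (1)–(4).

(1) is non-diegetic: the caption isn't part of the story world, so neither is the sound tied to it.
(2) is diegetic: a shutter is a real object/event in the scene's world.
Sound (3): it's a sound-design accent with no in-world source; no one in the scene can hear it, so non-diegetic.
(4) is diegetic: spoken by a character present in the story world.
So 2 of the 4 are diegetic: (2), (4).

2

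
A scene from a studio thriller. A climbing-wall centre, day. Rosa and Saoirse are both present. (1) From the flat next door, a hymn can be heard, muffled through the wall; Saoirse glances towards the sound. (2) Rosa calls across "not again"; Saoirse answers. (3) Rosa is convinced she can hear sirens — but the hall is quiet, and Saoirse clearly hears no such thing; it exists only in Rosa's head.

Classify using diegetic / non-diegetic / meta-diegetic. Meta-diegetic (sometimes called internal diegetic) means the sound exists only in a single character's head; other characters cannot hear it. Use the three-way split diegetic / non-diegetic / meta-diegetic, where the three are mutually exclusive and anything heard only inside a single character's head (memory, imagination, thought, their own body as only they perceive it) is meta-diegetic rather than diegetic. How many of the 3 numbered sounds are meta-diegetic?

Sound (1): off-screen diegetic: the source is out of frame but still in the story's space, so diegetic.
Sound (2): Rosa is a character speaking aloud in the scene, so diegetic.
(3) is meta-diegetic: the sound is imagined by Rosa; nothing in the story world is producing it and Saoirse can't hear it.
Meta-diegetic: (3) — that's 1.

1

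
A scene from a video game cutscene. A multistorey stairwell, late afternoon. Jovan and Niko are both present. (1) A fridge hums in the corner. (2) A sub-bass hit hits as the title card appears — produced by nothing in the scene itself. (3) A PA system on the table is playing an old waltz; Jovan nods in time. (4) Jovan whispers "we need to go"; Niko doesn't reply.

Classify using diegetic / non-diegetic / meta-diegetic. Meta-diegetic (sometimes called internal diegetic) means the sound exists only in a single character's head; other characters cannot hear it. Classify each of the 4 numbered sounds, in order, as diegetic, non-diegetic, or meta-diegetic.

(1) ambient/room sound belonging to the story's physical space → diegetic.
Sound (2): it's a sound-design accent with no in-world source; no one in the scene can hear it, so non-diegetic.
(3) is diegetic: source music from a PA system, which exists in the story world.
(4) is diegetic: on-screen dialogue — Jovan speaks and Niko is there to hear.

diegetic, non-diegetic, diegetic, diegetic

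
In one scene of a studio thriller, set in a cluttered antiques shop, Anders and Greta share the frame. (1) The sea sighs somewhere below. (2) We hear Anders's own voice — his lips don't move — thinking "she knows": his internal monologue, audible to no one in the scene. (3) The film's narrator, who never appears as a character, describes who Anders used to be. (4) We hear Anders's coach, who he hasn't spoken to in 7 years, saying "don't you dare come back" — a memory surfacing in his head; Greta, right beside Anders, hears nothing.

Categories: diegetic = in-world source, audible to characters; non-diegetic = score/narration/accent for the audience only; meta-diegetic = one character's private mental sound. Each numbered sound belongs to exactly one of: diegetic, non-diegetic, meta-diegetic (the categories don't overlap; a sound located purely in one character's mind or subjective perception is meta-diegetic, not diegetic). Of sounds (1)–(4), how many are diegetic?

1

(1) is diegetic: the sea is part of the location's real environment.
(2) Anders's thought-voice: a private mental sound no other character can hear → meta-diegetic.
(3) is non-diegetic: external voice-over — not a character, not heard by anyone in the scene.
Sound (4): a remembered line, private to Anders — not present in the room, not audible to Greta, so meta-diegetic.
So 1 of the 4 is diegetic: (1).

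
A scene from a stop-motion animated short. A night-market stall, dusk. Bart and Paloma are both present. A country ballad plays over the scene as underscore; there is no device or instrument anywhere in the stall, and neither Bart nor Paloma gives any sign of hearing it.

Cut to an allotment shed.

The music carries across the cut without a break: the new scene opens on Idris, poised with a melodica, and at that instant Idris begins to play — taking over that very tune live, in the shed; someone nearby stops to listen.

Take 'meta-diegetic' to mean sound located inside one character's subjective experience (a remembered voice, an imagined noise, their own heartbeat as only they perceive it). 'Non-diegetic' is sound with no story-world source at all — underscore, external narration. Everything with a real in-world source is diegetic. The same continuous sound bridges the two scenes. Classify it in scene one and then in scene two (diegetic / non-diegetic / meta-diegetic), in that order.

non-diegetic, diegetic

Scene one: there's no in-world source anywhere and no character hears it — underscore for the audience only → non-diegetic.
Scene two: from the moment Idris starts playing, the tune is being performed on a melodica inside the story world and another character hears it → diegetic.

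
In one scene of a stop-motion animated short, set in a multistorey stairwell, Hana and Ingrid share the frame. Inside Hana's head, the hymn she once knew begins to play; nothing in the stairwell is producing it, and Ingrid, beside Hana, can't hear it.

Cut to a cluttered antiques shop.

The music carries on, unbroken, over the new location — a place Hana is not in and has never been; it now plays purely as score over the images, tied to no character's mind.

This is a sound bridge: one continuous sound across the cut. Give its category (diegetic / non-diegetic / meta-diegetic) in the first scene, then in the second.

meta-diegetic, non-diegetic

Scene one: the music exists only inside Hana's mind; Ingrid can't hear it → meta-diegetic.
Scene two: it's detached from Hana entirely and plays over unrelated images with no in-world source — conventional underscore → non-diegetic.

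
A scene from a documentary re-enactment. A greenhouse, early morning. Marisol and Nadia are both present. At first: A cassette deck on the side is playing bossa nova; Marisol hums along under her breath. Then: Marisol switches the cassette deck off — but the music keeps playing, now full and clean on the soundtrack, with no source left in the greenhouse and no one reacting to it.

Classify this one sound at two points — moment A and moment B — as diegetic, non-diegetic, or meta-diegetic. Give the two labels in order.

Moment A: a cassette deck is a real in-scene source and Marisol reacts to it → diegetic.
Moment B: there is no longer any in-world source and no one can hear it — it has become underscore → non-diegetic.

diegetic, non-diegetic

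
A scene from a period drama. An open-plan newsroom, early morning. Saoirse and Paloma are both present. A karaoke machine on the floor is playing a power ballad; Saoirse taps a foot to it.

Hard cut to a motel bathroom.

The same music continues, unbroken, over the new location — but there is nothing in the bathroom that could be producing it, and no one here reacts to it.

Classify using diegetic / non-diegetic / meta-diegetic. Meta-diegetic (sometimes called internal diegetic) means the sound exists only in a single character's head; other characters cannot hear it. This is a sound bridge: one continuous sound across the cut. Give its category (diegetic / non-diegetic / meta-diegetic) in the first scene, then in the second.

diegetic, non-diegetic

Scene one: a karaoke machine is an on-screen source and Saoirse reacts to it → diegetic.
Scene two: there is no source in the bathroom and no one hears it — it's now underscore → non-diegetic.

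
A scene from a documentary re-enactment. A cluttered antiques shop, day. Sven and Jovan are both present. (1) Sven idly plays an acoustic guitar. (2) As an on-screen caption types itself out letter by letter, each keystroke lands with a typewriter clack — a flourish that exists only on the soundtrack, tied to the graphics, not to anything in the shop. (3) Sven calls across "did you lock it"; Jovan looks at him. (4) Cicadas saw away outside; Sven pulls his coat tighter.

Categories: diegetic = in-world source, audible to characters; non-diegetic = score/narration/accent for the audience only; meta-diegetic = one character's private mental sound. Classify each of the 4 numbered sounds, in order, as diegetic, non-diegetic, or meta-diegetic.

diegetic, non-diegetic, diegetic, diegetic

(1) is diegetic: a character is playing an acoustic guitar on screen.
Sound (2): it accompanies on-screen graphics, not anything inside the story world, so non-diegetic.
(3) Sven is a character speaking aloud in the scene → diegetic.
(4) it's the actual ambient sound of the location → diegetic.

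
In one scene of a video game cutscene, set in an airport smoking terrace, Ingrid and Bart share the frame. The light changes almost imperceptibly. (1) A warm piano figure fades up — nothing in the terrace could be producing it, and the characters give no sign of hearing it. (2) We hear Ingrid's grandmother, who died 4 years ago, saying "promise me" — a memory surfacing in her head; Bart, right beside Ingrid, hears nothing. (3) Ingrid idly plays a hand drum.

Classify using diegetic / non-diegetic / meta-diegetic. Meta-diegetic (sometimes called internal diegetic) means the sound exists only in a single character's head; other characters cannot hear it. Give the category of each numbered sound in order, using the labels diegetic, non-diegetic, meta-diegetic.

non-diegetic, meta-diegetic, diegetic

(1) is non-diegetic: score with no on-screen or off-screen source; it exists for the audience alone.
Sound (2): the voice is a memory playing only inside Ingrid's mind; Bart can't hear it, so meta-diegetic.
Sound (3): the instrument and the performer are both in the scene, so diegetic.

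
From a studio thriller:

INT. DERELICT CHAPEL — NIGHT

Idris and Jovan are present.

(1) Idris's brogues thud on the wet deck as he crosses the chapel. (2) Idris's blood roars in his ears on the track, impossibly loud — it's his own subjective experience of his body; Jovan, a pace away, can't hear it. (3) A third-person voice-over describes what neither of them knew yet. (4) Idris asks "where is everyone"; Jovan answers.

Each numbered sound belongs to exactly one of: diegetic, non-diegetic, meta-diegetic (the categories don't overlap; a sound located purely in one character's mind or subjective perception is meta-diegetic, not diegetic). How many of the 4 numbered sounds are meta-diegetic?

1

(1) Idris's footsteps are produced in the story world → diegetic.
(2) a subjective body sound — Idris's private perception, inaudible to Jovan → meta-diegetic.
Sound (3): the narrator exists outside the story world, addressing only the audience, so non-diegetic.
(4) is diegetic: on-screen dialogue — Idris speaks and Jovan is there to hear.
Meta-diegetic: (2) — that's 1.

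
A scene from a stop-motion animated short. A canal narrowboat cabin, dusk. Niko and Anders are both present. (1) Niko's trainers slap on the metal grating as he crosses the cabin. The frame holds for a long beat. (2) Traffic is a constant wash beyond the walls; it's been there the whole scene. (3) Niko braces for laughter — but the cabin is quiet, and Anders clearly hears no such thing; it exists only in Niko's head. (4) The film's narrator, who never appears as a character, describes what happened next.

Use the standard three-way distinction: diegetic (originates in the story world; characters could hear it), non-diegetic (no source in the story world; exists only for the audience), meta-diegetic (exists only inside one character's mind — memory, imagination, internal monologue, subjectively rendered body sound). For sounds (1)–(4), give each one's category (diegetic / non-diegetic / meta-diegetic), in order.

Sound (1): a character's body making contact with the set — an in-world sound, so diegetic.
(2) ambient/room sound belonging to the story's physical space → diegetic.
(3) is meta-diegetic: subjective to Niko: the cabin is silent and Anders hears nothing.
Sound (4): external voice-over — not a character, not heard by anyone in the scene, so non-diegetic.

diegetic, diegetic, meta-diegetic, non-diegetic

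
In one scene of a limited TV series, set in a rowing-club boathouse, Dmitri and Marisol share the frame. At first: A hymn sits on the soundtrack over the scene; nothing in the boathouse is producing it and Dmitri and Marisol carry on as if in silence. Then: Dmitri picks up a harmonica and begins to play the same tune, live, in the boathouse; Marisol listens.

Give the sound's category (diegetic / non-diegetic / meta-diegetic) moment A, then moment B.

Moment A: no in-world source exists and no character can hear it — underscore → non-diegetic.
Moment B: a harmonica is now a real source in the story world and the characters hear it → diegetic.

non-diegetic, diegetic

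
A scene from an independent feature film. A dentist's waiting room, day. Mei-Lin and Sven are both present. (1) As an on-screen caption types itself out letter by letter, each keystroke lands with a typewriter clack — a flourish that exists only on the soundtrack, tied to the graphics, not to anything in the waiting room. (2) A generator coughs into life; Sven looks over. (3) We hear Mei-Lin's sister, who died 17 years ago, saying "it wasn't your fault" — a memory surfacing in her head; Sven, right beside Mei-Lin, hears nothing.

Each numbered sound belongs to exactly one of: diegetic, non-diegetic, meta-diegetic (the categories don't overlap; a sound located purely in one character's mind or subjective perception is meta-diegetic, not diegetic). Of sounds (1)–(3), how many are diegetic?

(1) is non-diegetic: sound married to a title/caption — outside the diegesis by definition.
Sound (2): an in-world source (a generator); characters could hear it, so diegetic.
(3) the voice is a memory playing only inside Mei-Lin's mind; Sven can't hear it → meta-diegetic.
Diegetic: (2) — that's 1.

1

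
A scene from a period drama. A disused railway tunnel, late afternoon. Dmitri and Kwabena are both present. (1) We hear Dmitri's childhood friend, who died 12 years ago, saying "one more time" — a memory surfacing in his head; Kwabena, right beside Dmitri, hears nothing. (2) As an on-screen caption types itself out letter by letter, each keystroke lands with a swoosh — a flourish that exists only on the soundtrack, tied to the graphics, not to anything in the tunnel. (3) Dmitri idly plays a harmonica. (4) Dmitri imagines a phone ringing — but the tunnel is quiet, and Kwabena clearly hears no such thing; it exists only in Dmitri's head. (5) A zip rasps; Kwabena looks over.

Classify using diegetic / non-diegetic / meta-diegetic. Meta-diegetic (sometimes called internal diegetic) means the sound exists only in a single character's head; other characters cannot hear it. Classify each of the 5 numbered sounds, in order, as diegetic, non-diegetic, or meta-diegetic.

meta-diegetic, non-diegetic, diegetic, meta-diegetic, diegetic

(1) a remembered line, private to Dmitri — not present in the room, not audible to Kwabena → meta-diegetic.
(2) is non-diegetic: the caption isn't part of the story world, so neither is the sound tied to it.
(3) is diegetic: Dmitri is producing the music live, in the story world.
Sound (4): the sound is imagined by Dmitri; nothing in the story world is producing it and Kwabena can't hear it, so meta-diegetic.
(5) is diegetic: the sound comes from a zip physically present in the location.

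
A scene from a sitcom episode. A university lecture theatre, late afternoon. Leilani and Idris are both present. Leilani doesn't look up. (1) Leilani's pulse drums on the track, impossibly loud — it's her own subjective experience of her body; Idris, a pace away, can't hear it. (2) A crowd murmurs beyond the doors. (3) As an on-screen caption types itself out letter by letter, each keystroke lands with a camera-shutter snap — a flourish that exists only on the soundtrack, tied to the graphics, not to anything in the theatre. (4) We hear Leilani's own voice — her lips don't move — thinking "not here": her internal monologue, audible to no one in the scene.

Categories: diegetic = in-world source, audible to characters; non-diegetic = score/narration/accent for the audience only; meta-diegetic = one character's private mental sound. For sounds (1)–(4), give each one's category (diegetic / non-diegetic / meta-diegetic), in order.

meta-diegetic, diegetic, non-diegetic, meta-diegetic

(1) a subjective body sound — Leilani's private perception, inaudible to Idris → meta-diegetic.
(2) a crowd is part of the location's real environment → diegetic.
(3) sound married to a title/caption — outside the diegesis by definition → non-diegetic.
(4) internal monologue — inside Leilani's mind, not spoken into the scene → meta-diegetic.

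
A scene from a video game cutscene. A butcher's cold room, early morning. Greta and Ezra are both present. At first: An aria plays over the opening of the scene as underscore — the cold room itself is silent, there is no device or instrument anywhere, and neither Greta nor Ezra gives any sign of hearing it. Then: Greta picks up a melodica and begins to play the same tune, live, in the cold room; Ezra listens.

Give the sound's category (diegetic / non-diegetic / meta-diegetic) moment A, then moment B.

Moment A: no in-world source exists and no character can hear it — underscore → non-diegetic.
Moment B: a melodica is now a real source in the story world and the characters hear it → diegetic.

non-diegetic, diegetic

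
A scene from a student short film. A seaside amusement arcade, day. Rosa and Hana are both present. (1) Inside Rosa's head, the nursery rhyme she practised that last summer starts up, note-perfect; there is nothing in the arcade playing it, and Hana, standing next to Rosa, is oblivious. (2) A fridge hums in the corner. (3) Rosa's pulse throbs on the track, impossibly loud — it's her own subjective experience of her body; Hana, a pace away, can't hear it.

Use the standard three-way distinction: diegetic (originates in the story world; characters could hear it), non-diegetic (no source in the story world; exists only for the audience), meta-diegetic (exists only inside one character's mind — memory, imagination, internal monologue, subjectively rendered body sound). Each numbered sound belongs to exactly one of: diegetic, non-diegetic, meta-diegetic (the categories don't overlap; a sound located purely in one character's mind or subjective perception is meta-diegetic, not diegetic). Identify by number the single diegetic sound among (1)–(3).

2

Sound (1): remembered music, private to Rosa — Hana is oblivious because it isn't in the room, so meta-diegetic.
Sound (2): a fridge is part of the location's real environment, so diegetic.
(3) is meta-diegetic: a subjective body sound — Rosa's private perception, inaudible to Hana.
Only (2) is diegetic.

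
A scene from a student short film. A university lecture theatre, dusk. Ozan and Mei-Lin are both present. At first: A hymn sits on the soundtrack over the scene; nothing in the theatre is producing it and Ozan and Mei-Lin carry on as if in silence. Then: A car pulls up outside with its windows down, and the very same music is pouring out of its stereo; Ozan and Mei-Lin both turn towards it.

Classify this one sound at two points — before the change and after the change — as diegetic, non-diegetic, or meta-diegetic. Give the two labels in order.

non-diegetic, diegetic

Before the change: no in-world source exists and no character can hear it — underscore → non-diegetic.
After the change: the car stereo is now a real source in the story world and the characters hear it → diegetic.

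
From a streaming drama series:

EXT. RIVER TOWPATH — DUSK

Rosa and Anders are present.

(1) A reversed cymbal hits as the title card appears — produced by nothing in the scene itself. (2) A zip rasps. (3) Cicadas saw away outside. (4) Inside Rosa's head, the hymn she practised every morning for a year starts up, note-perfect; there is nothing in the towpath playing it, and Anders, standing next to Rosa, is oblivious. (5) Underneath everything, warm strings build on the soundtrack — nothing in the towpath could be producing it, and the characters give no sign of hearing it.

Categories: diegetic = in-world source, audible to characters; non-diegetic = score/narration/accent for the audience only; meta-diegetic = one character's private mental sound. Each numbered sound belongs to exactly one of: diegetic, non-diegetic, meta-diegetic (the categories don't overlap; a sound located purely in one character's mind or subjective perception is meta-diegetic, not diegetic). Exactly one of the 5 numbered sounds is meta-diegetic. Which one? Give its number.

Sound (1): it's a sound-design accent with no in-world source; no one in the scene can hear it, so non-diegetic.
(2) a zip is a real object/event in the scene's world → diegetic.
(3) ambient/room sound belonging to the story's physical space → diegetic.
(4) is meta-diegetic: remembered music, private to Rosa — Anders is oblivious because it isn't in the room.
Sound (5): it has no source in the story world and no character can hear it — it's underscore, so non-diegetic.
Only (4) is meta-diegetic.

4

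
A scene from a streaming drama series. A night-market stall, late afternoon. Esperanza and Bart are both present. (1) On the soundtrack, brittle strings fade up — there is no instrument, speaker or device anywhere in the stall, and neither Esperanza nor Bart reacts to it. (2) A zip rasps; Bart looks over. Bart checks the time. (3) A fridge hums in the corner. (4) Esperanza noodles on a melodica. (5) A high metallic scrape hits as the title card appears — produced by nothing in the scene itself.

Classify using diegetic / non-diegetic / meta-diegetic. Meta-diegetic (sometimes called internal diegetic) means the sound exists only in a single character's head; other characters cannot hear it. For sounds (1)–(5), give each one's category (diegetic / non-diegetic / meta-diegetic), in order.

(1) score with no on-screen or off-screen source; it exists for the audience alone → non-diegetic.
Sound (2): a zip is a real object/event in the scene's world, so diegetic.
(3) a fridge is part of the location's real environment → diegetic.
(4) Esperanza is producing the music live, in the story world → diegetic.
(5) it's a sound-design accent with no in-world source; no one in the scene can hear it → non-diegetic.

non-diegetic, diegetic, diegetic, diegetic, non-diegetic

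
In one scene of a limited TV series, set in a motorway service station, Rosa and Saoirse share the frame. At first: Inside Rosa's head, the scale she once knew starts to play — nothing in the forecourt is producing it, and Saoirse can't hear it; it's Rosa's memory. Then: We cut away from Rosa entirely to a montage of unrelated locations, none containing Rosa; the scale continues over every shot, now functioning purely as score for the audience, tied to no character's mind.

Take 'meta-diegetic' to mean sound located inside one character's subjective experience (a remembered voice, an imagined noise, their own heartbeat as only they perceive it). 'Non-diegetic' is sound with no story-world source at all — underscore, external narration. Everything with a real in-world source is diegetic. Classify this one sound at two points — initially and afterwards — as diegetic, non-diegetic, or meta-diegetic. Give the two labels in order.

meta-diegetic, non-diegetic

Initially: the music lives inside Rosa's mind alone; Saoirse can't hear it → meta-diegetic.
Afterwards: once it plays over shots Rosa isn't in, detached from any character's subjectivity, it's conventional underscore → non-diegetic.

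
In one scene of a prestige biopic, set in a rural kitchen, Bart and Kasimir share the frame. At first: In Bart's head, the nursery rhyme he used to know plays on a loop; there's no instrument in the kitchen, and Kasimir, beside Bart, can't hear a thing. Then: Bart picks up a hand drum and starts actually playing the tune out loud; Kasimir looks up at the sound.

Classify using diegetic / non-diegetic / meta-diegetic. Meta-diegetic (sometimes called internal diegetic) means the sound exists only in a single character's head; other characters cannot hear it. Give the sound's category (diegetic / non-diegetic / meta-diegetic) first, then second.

meta-diegetic, diegetic

First: the tune exists only as Bart's private memory; Kasimir can't hear it → meta-diegetic.
Second: Bart is now producing it live on a hand drum, in the room, and Kasimir hears it → diegetic.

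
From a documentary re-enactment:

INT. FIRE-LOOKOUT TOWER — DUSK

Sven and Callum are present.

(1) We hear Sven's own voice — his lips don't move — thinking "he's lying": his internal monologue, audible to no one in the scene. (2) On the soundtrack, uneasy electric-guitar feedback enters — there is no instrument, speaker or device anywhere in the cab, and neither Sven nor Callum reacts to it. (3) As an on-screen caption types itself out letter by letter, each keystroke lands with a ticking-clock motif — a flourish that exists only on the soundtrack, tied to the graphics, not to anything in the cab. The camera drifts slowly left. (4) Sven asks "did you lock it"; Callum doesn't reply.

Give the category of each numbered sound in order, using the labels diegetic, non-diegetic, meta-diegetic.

(1) internal monologue — inside Sven's mind, not spoken into the scene → meta-diegetic.
Sound (2): score with no on-screen or off-screen source; it exists for the audience alone, so non-diegetic.
(3) is non-diegetic: sound married to a title/caption — outside the diegesis by definition.
Sound (4): Sven is a character speaking aloud in the scene, so diegetic.

meta-diegetic, non-diegetic, non-diegetic, diegetic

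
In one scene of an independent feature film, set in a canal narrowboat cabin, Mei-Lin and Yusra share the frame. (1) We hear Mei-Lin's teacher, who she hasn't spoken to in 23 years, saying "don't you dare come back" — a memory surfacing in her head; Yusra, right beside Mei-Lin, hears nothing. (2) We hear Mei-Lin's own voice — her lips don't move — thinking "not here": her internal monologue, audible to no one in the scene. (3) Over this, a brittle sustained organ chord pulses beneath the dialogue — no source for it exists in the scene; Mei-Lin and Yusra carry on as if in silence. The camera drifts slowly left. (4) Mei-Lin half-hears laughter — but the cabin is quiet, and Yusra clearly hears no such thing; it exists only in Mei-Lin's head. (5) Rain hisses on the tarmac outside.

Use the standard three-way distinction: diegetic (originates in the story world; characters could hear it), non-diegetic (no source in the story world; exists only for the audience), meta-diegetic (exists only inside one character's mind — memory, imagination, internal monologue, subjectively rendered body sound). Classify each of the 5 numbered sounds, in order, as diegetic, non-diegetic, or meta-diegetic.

Sound (1): the voice is a memory playing only inside Mei-Lin's mind; Yusra can't hear it, so meta-diegetic.
(2) is meta-diegetic: it's Mei-Lin's unspoken thought, heard only by the audience via her subjectivity.
(3) is non-diegetic: score with no on-screen or off-screen source; it exists for the audience alone.
Sound (4): subjective to Mei-Lin: the cabin is silent and Yusra hears nothing, so meta-diegetic.
(5) rain is part of the location's real environment → diegetic.

meta-diegetic, meta-diegetic, non-diegetic, meta-diegetic, diegetic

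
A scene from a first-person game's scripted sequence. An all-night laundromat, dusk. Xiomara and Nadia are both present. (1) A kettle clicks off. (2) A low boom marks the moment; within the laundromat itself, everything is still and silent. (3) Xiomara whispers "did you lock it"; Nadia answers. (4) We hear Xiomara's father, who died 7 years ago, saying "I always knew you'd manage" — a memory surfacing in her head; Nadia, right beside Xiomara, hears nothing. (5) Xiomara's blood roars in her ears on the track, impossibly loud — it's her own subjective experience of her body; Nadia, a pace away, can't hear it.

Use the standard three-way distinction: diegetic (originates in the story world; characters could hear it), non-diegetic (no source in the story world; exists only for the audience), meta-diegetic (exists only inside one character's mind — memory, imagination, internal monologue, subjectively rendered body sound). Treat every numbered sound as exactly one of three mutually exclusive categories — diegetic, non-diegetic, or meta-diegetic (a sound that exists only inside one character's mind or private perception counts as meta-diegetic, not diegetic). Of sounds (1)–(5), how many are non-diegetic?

Sound (1): a kettle is a real object/event in the scene's world, so diegetic.
(2) is non-diegetic: nothing in the scene produces it; it's an accent added for the audience.
Sound (3): spoken by a character present in the story world, so diegetic.
(4) is meta-diegetic: it's Xiomara's recollection rendered as sound; the other character can't hear it.
Sound (5): it's Xiomara's internal bodily sensation rendered as sound; only Xiomara 'hears' it, so meta-diegetic.
So 1 of the 5 is non-diegetic: (2).

1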